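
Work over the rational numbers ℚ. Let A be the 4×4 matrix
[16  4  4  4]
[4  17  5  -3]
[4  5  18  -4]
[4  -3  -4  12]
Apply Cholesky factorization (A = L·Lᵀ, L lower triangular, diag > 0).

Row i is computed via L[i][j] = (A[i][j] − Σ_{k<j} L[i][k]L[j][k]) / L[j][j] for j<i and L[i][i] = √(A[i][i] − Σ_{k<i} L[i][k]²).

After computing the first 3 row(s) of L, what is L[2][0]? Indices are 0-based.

Step 1: L[0][0] = √(16) = 4.
  L[1][0] = (4) / L[0][0] = 1.
Step 2: L[1][1] = √(16) = 4.
  L[2][0] = (4) / L[0][0] = 1.
  L[2][1] = (4) / L[1][1] = 1.
Step 3: L[2][2] = √(16) = 4.

L[2][0] = 1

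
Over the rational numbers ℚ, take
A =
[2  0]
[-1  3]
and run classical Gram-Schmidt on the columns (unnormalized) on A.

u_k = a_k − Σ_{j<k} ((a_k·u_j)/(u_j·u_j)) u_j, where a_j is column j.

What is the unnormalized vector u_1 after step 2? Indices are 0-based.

Step 1: u_0 = a_0 = (2, -1).
Step 2: u_1 = a_1 − (-3/5)·u_0 = (6/5, 12/5).

u_1 = (6/5, 12/5)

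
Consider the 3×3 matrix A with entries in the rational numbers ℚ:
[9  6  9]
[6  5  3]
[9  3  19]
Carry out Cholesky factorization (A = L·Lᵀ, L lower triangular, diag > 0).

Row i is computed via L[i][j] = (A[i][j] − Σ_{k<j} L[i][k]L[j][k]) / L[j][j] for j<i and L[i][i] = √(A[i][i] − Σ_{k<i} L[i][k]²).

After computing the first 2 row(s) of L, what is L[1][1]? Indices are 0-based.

L[1][1] = 1

Step 1: L[0][0] = √(9) = 3.
  L[1][0] = (6) / L[0][0] = 2.
Step 2: L[1][1] = √(1) = 1.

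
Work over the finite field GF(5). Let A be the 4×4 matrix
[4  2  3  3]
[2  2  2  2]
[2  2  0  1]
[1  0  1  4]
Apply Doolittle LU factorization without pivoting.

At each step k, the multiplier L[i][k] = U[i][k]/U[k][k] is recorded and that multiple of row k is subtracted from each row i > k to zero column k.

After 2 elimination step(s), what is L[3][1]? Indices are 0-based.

k=0: U[0][0]=4
  eliminate (1,0): mult=3, new row 1: (0, 1, 3, 3); set L[1][0]=3
  eliminate (2,0): mult=3, new row 2: (0, 1, 1, 2); set L[2][0]=3
  eliminate (3,0): mult=4, new row 3: (0, 2, 4, 2); set L[3][0]=4
k=1: U[1][1]=1
  eliminate (2,1): mult=1, new row 2: (0, 0, 3, 4); set L[2][1]=1
  eliminate (3,1): mult=2, new row 3: (0, 0, 3, 1); set L[3][1]=2

L[3][1] = 2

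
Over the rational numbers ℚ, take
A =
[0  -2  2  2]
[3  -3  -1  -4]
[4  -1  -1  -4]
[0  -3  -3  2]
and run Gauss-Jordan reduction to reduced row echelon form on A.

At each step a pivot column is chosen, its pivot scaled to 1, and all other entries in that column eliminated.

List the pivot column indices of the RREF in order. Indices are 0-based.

[1] R0 <-> R1
[1] R0 /= 3  ⇒  (1, -1, -1/3, -4/3)
     R2 -= 4·R0  ⇒  (0, 3, 1/3, 4/3)
[2] R1 /= -2  ⇒  (0, 1, -1, -1)
     R0 -= -1·R1  ⇒  (1, 0, -4/3, -7/3)
     R2 -= 3·R1  ⇒  (0, 0, 10/3, 13/3)
     R3 -= -3·R1  ⇒  (0, 0, -6, -1)
[3] R2 /= 10/3  ⇒  (0, 0, 1, 13/10)
     R0 -= -4/3·R2  ⇒  (1, 0, 0, -3/5)
     R1 -= -1·R2  ⇒  (0, 1, 0, 3/10)
     R3 -= -6·R2  ⇒  (0, 0, 0, 34/5)
[4] R3 /= 34/5  ⇒  (0, 0, 0, 1)
     R0 -= -3/5·R3  ⇒  (1, 0, 0, 0)
     R1 -= 3/10·R3  ⇒  (0, 1, 0, 0)
     R2 -= 13/10·R3  ⇒  (0, 0, 1, 0)

pivot columns: 0, 1, 2, 3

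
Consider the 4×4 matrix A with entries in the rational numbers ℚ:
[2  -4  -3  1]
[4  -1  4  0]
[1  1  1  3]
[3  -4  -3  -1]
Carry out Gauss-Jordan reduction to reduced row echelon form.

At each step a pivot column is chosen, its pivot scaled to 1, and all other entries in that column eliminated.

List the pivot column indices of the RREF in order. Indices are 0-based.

step 1: normalize row 0 (÷2) = (1, -2, -3/2, 1/2)
  row 1: subtract 4×row0 = (0, 7, 10, -2)
  row 2: subtract 1×row0 = (0, 3, 5/2, 5/2)
  row 3: subtract 3×row0 = (0, 2, 3/2, -5/2)
step 2: normalize row 1 (÷7) = (0, 1, 10/7, -2/7)
  row 0: subtract -2×row1 = (1, 0, 19/14, -1/14)
  row 2: subtract 3×row1 = (0, 0, -25/14, 47/14)
  row 3: subtract 2×row1 = (0, 0, -19/14, -27/14)
step 3: normalize row 2 (÷-25/14) = (0, 0, 1, -47/25)
  row 0: subtract 19/14×row2 = (1, 0, 0, 62/25)
  row 1: subtract 10/7×row2 = (0, 1, 0, 12/5)
  row 3: subtract -19/14×row2 = (0, 0, 0, -112/25)
step 4: normalize row 3 (÷-112/25) = (0, 0, 0, 1)
  row 0: subtract 62/25×row3 = (1, 0, 0, 0)
  row 1: subtract 12/5×row3 = (0, 1, 0, 0)
  row 2: subtract -47/25×row3 = (0, 0, 1, 0)

pivot columns: 0, 1, 2, 3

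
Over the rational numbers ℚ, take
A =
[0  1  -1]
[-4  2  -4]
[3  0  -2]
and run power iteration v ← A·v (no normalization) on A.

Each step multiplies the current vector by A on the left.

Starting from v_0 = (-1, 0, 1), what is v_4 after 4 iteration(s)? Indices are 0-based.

v_0 = (-1, 0, 1).
v_1 = A·v_0 = (-1, 0, -5).
v_2 = A·v_1 = (5, 24, 7).
v_3 = A·v_2 = (17, 0, 1).
v_4 = A·v_3 = (-1, -72, 49).

v_4 = (-1, -72, 49)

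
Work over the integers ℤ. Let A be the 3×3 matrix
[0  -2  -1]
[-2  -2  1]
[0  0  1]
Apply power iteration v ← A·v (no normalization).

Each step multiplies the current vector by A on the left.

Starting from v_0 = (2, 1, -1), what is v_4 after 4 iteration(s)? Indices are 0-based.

v_0 = (2, 1, -1).
v_1 = A·v_0 = (-1, -7, -1).
v_2 = A·v_1 = (15, 15, -1).
v_3 = A·v_2 = (-29, -61, -1).
v_4 = A·v_3 = (123, 179, -1).

v_4 = (123, 179, -1)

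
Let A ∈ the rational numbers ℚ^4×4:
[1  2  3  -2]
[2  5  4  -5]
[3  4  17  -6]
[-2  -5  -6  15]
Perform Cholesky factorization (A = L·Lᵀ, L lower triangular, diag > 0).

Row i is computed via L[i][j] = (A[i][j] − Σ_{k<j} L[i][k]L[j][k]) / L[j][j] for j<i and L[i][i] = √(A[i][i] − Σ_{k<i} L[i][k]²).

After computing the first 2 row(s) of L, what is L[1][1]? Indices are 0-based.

L[1][1] = 1

Step 1: L[0][0] = √(1) = 1.
  L[1][0] = (2) / L[0][0] = 2.
Step 2: L[1][1] = √(1) = 1.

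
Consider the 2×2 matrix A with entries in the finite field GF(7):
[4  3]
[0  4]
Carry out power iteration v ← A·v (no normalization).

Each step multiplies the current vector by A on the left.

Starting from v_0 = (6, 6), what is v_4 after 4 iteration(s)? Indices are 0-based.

v_0 = (6, 6).
v_1 = A·v_0 = (0, 3).
v_2 = A·v_1 = (2, 5).
v_3 = A·v_2 = (2, 6).
v_4 = A·v_3 = (5, 3).

v_4 = (5, 3)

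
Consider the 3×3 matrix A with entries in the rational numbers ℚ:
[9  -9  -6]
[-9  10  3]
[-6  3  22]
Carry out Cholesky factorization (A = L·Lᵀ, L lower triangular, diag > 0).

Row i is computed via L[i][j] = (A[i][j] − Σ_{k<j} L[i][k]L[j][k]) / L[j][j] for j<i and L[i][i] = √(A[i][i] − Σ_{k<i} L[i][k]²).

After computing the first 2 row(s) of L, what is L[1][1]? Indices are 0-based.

Step 1: L[0][0] = √(9) = 3.
  L[1][0] = (-9) / L[0][0] = -3.
Step 2: L[1][1] = √(1) = 1.

L[1][1] = 1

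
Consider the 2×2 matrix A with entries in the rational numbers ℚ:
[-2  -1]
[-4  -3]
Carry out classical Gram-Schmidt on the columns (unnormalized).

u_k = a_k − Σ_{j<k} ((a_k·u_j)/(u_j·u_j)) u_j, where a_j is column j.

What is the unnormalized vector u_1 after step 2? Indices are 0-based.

Step 1: u_0 = a_0 = (-2, -4).
Step 2: u_1 = a_1 − (7/10)·u_0 = (2/5, -1/5).

u_1 = (2/5, -1/5)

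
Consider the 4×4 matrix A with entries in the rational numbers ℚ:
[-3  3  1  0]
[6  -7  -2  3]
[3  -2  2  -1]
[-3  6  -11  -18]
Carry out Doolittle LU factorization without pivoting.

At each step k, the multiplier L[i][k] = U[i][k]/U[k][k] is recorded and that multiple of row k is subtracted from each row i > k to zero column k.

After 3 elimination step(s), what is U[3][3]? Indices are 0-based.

[col 0] pivot -3
  R1 -= -2*R0 → (0, -1, 0, 3)  (L[1][0] := -2)
  R2 -= -1*R0 → (0, 1, 3, -1)  (L[2][0] := -1)
  R3 -= 1*R0 → (0, 3, -12, -18)  (L[3][0] := 1)
[col 1] pivot -1
  R2 -= -1*R1 → (0, 0, 3, 2)  (L[2][1] := -1)
  R3 -= -3*R1 → (0, 0, -12, -9)  (L[3][1] := -3)
[col 2] pivot 3
  R3 -= -4*R2 → (0, 0, 0, -1)  (L[3][2] := -4)

U[3][3] = -1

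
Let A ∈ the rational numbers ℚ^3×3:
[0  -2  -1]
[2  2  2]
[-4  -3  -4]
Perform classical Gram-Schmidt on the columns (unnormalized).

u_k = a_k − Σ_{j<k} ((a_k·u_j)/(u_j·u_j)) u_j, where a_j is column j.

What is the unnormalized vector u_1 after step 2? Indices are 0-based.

u_1 = (-2, 2/5, 1/5)

Step 1: u_0 = a_0 = (0, 2, -4).
Step 2: u_1 = a_1 − (4/5)·u_0 = (-2, 2/5, 1/5).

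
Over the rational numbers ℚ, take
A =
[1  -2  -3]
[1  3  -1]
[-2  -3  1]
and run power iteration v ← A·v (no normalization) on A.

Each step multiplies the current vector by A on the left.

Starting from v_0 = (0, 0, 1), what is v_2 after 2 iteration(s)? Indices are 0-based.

v_0 = (0, 0, 1).
v_1 = A·v_0 = (-3, -1, 1).
v_2 = A·v_1 = (-4, -7, 10).

v_2 = (-4, -7, 10)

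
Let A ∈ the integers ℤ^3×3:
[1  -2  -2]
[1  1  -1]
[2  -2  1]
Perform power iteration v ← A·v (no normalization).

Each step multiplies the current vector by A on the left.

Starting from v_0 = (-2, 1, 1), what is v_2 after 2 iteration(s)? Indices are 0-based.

v_2 = (8, -3, -13)

v_0 = (-2, 1, 1).
v_1 = A·v_0 = (-6, -2, -5).
v_2 = A·v_1 = (8, -3, -13).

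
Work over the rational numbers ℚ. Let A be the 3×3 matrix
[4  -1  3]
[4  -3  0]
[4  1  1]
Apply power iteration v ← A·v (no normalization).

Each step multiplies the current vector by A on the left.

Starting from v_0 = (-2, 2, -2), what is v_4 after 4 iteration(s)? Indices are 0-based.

v_4 = (-3110, -1438, -2762)

v_0 = (-2, 2, -2).
v_1 = A·v_0 = (-16, -14, -8).
v_2 = A·v_1 = (-74, -22, -86).
v_3 = A·v_2 = (-532, -230, -404).
v_4 = A·v_3 = (-3110, -1438, -2762).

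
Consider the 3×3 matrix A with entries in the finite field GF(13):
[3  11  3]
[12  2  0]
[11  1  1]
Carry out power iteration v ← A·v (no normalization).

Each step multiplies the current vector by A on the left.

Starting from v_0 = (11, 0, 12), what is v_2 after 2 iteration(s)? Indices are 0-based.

v_2 = (4, 0, 10)

v_0 = (11, 0, 12).
v_1 = A·v_0 = (4, 2, 3).
v_2 = A·v_1 = (4, 0, 10).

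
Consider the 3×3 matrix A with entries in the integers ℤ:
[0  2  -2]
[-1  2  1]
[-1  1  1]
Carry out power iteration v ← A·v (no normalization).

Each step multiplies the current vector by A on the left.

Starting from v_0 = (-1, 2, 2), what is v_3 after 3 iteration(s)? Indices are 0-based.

v_0 = (-1, 2, 2).
v_1 = A·v_0 = (0, 7, 5).
v_2 = A·v_1 = (4, 19, 12).
v_3 = A·v_2 = (14, 46, 27).

v_3 = (14, 46, 27)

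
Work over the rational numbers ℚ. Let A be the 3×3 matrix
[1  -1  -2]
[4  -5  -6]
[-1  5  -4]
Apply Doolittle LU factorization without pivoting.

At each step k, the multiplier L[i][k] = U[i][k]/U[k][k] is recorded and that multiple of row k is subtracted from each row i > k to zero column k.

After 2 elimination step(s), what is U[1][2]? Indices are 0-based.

U[1][2] = 2

[col 0] pivot 1
  R1 -= 4*R0 → (0, -1, 2)  (L[1][0] := 4)
  R2 -= -1*R0 → (0, 4, -6)  (L[2][0] := -1)
[col 1] pivot -1
  R2 -= -4*R1 → (0, 0, 2)  (L[2][1] := -4)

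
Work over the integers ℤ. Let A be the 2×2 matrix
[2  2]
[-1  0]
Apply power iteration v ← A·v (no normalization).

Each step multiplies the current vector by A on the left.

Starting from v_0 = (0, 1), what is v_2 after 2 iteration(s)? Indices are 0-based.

v_0 = (0, 1).
v_1 = A·v_0 = (2, 0).
v_2 = A·v_1 = (4, -2).

v_2 = (4, -2)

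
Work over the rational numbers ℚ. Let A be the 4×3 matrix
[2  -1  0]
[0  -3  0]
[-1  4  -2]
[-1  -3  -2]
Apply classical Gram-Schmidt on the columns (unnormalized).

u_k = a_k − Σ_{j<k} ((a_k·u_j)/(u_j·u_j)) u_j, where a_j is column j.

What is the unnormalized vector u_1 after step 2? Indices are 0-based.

u_1 = (0, -3, 7/2, -7/2)

Step 1: u_0 = a_0 = (2, 0, -1, -1).
Step 2: u_1 = a_1 − (-1/2)·u_0 = (0, -3, 7/2, -7/2).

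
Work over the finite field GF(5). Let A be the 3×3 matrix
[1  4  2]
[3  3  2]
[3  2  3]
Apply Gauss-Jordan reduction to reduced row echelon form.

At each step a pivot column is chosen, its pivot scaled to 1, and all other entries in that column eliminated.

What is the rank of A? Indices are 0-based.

rank = 3

pivot(0,0)=1: scale R0 → (1, 4, 2)
  clear (1,0): R1 −= (3)R0 → (0, 1, 1)
  clear (2,0): R2 −= (3)R0 → (0, 0, 2)
pivot(1,1)=1: scale R1 → (0, 1, 1)
  clear (0,1): R0 −= (4)R1 → (1, 0, 3)
pivot(2,2)=2: scale R2 → (0, 0, 1)
  clear (0,2): R0 −= (3)R2 → (1, 0, 0)
  clear (1,2): R1 −= (1)R2 → (0, 1, 0)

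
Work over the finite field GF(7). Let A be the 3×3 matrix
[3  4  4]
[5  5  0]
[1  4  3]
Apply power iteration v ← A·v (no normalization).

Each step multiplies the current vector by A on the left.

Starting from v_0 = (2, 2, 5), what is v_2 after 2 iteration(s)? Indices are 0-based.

v_0 = (2, 2, 5).
v_1 = A·v_0 = (6, 6, 4).
v_2 = A·v_1 = (2, 4, 0).

v_2 = (2, 4, 0)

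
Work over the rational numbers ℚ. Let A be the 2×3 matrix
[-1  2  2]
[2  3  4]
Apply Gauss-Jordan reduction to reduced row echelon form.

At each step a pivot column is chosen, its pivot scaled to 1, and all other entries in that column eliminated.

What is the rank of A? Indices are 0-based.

rank = 2

[1] R0 /= -1  ⇒  (1, -2, -2)
     R1 -= 2·R0  ⇒  (0, 7, 8)
[2] R1 /= 7  ⇒  (0, 1, 8/7)
     R0 -= -2·R1  ⇒  (1, 0, 2/7)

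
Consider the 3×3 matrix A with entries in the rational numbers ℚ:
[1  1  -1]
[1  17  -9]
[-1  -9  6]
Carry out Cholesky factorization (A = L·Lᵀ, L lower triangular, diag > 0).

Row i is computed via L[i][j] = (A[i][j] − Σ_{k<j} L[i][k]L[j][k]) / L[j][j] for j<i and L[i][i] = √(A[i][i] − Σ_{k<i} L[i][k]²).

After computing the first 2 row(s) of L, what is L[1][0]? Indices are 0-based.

L[1][0] = 1

Step 1: L[0][0] = √(1) = 1.
  L[1][0] = (1) / L[0][0] = 1.
Step 2: L[1][1] = √(16) = 4.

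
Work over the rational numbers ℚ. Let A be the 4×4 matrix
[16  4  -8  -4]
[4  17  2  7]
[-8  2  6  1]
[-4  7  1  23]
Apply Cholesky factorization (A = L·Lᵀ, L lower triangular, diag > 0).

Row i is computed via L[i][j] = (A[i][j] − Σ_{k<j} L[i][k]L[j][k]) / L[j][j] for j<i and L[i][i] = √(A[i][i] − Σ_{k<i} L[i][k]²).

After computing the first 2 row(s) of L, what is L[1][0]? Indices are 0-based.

L[1][0] = 1

Step 1: L[0][0] = √(16) = 4.
  L[1][0] = (4) / L[0][0] = 1.
Step 2: L[1][1] = √(16) = 4.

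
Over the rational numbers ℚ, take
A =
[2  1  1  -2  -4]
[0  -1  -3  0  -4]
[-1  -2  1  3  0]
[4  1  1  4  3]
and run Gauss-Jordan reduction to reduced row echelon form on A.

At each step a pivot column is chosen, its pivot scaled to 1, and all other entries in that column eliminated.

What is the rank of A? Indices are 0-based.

rank = 4

step 1: normalize row 0 (÷2) = (1, 1/2, 1/2, -1, -2)
  row 2: subtract -1×row0 = (0, -3/2, 3/2, 2, -2)
  row 3: subtract 4×row0 = (0, -1, -1, 8, 11)
step 2: normalize row 1 (÷-1) = (0, 1, 3, 0, 4)
  row 0: subtract 1/2×row1 = (1, 0, -1, -1, -4)
  row 2: subtract -3/2×row1 = (0, 0, 6, 2, 4)
  row 3: subtract -1×row1 = (0, 0, 2, 8, 15)
step 3: normalize row 2 (÷6) = (0, 0, 1, 1/3, 2/3)
  row 0: subtract -1×row2 = (1, 0, 0, -2/3, -10/3)
  row 1: subtract 3×row2 = (0, 1, 0, -1, 2)
  row 3: subtract 2×row2 = (0, 0, 0, 22/3, 41/3)
step 4: normalize row 3 (÷22/3) = (0, 0, 0, 1, 41/22)
  row 0: subtract -2/3×row3 = (1, 0, 0, 0, -23/11)
  row 1: subtract -1×row3 = (0, 1, 0, 0, 85/22)
  row 2: subtract 1/3×row3 = (0, 0, 1, 0, 1/22)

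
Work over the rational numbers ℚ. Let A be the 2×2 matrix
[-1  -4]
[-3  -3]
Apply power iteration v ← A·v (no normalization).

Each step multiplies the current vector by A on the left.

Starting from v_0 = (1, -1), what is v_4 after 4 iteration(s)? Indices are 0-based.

v_0 = (1, -1).
v_1 = A·v_0 = (3, 0).
v_2 = A·v_1 = (-3, -9).
v_3 = A·v_2 = (39, 36).
v_4 = A·v_3 = (-183, -225).

v_4 = (-183, -225)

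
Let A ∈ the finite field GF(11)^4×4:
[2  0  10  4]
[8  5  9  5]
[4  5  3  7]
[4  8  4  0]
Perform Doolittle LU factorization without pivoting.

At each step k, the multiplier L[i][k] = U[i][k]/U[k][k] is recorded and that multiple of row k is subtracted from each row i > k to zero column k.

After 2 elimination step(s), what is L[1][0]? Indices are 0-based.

L[1][0] = 4

Step 1: pivot at (0,0) is 2.
  row1 ← row1 − (4)·row0  ⇒  L[1][0]=4, U row1=(0, 5, 2, 0)
  row2 ← row2 − (2)·row0  ⇒  L[2][0]=2, U row2=(0, 5, 5, 10)
  row3 ← row3 − (2)·row0  ⇒  L[3][0]=2, U row3=(0, 8, 6, 3)
Step 2: pivot at (1,1) is 5.
  row2 ← row2 − (1)·row1  ⇒  L[2][1]=1, U row2=(0, 0, 3, 10)
  row3 ← row3 − (6)·row1  ⇒  L[3][1]=6, U row3=(0, 0, 5, 3)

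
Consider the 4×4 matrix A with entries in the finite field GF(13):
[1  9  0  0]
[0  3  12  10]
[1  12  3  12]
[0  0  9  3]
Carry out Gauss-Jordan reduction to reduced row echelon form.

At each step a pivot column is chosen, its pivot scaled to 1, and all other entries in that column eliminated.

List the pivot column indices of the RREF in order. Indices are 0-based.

pivot columns: 0, 1, 2, 3

[1] R0 /= 1  ⇒  (1, 9, 0, 0)
     R2 -= 1·R0  ⇒  (0, 3, 3, 12)
[2] R1 /= 3  ⇒  (0, 1, 4, 12)
     R0 -= 9·R1  ⇒  (1, 0, 3, 9)
     R2 -= 3·R1  ⇒  (0, 0, 4, 2)
[3] R2 /= 4  ⇒  (0, 0, 1, 7)
     R0 -= 3·R2  ⇒  (1, 0, 0, 1)
     R1 -= 4·R2  ⇒  (0, 1, 0, 10)
     R3 -= 9·R2  ⇒  (0, 0, 0, 5)
[4] R3 /= 5  ⇒  (0, 0, 0, 1)
     R0 -= 1·R3  ⇒  (1, 0, 0, 0)
     R1 -= 10·R3  ⇒  (0, 1, 0, 0)
     R2 -= 7·R3  ⇒  (0, 0, 1, 0)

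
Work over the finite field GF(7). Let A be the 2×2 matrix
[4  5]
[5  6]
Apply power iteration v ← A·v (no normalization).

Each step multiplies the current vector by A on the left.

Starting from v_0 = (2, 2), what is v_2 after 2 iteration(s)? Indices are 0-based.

v_2 = (0, 5)

v_0 = (2, 2).
v_1 = A·v_0 = (4, 1).
v_2 = A·v_1 = (0, 5).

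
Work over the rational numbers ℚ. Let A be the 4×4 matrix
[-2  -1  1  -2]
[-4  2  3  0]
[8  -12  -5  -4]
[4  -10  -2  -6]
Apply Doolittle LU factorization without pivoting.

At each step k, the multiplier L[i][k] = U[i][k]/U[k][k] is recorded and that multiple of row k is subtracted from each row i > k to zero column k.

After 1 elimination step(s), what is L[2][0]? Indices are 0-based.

k=0: U[0][0]=-2
  eliminate (1,0): mult=2, new row 1: (0, 4, 1, 4); set L[1][0]=2
  eliminate (2,0): mult=-4, new row 2: (0, -16, -1, -12); set L[2][0]=-4
  eliminate (3,0): mult=-2, new row 3: (0, -12, 0, -10); set L[3][0]=-2

L[2][0] = -4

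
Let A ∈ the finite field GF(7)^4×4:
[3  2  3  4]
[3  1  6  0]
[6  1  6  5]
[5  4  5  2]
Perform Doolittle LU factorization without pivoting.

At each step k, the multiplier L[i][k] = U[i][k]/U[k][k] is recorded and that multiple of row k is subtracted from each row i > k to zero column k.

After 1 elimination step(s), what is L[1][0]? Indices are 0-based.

L[1][0] = 1

k=0: U[0][0]=3
  eliminate (1,0): mult=1, new row 1: (0, 6, 3, 3); set L[1][0]=1
  eliminate (2,0): mult=2, new row 2: (0, 4, 0, 4); set L[2][0]=2
  eliminate (3,0): mult=4, new row 3: (0, 3, 0, 0); set L[3][0]=4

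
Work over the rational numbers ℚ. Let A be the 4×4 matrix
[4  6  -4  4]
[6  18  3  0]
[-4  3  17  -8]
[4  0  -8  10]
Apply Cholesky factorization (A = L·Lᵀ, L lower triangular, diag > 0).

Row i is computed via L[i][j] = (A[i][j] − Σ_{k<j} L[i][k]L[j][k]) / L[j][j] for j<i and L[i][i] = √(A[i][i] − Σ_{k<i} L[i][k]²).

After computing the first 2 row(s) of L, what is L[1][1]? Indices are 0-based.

Step 1: L[0][0] = √(4) = 2.
  L[1][0] = (6) / L[0][0] = 3.
Step 2: L[1][1] = √(9) = 3.

L[1][1] = 3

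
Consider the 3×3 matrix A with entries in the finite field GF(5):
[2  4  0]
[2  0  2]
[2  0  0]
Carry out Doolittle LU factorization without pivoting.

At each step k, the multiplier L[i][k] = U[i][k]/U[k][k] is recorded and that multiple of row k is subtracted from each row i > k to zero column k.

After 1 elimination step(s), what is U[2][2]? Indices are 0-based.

k=0: U[0][0]=2
  eliminate (1,0): mult=1, new row 1: (0, 1, 2); set L[1][0]=1
  eliminate (2,0): mult=1, new row 2: (0, 1, 0); set L[2][0]=1

U[2][2] = 0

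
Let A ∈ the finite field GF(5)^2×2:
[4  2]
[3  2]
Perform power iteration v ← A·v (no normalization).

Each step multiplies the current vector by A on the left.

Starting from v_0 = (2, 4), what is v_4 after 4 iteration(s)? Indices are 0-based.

v_4 = (1, 1)

v_0 = (2, 4).
v_1 = A·v_0 = (1, 4).
v_2 = A·v_1 = (2, 1).
v_3 = A·v_2 = (0, 3).
v_4 = A·v_3 = (1, 1).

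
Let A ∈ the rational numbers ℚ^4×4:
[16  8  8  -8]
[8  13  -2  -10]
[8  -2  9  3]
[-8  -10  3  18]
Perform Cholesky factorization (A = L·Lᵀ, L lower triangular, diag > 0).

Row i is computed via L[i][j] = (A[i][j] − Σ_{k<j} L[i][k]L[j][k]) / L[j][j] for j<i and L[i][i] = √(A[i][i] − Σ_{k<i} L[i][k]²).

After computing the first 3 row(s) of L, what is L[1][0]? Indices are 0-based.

L[1][0] = 2

Step 1: L[0][0] = √(16) = 4.
  L[1][0] = (8) / L[0][0] = 2.
Step 2: L[1][1] = √(9) = 3.
  L[2][0] = (8) / L[0][0] = 2.
  L[2][1] = (-6) / L[1][1] = -2.
Step 3: L[2][2] = √(1) = 1.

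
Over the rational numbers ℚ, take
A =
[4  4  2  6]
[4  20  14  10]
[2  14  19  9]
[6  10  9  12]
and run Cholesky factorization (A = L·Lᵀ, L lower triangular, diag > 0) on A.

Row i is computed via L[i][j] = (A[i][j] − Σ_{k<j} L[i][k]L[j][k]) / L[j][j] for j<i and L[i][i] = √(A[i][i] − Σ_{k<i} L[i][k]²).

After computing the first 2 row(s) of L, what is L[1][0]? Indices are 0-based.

L[1][0] = 2

Step 1: L[0][0] = √(4) = 2.
  L[1][0] = (4) / L[0][0] = 2.
Step 2: L[1][1] = √(16) = 4.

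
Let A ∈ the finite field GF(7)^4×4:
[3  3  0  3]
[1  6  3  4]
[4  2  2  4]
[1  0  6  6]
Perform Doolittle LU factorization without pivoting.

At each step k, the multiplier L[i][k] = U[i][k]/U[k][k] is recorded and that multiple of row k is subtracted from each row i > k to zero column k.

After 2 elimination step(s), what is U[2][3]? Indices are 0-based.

U[2][3] = 4

[col 0] pivot 3
  R1 -= 5*R0 → (0, 5, 3, 3)  (L[1][0] := 5)
  R2 -= 6*R0 → (0, 5, 2, 0)  (L[2][0] := 6)
  R3 -= 5*R0 → (0, 6, 6, 5)  (L[3][0] := 5)
[col 1] pivot 5
  R2 -= 1*R1 → (0, 0, 6, 4)  (L[2][1] := 1)
  R3 -= 4*R1 → (0, 0, 1, 0)  (L[3][1] := 4)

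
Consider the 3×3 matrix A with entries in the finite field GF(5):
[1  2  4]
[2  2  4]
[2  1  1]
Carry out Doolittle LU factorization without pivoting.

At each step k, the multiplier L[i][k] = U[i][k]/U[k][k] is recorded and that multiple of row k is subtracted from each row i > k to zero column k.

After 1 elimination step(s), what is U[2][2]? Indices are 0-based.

[col 0] pivot 1
  R1 -= 2*R0 → (0, 3, 1)  (L[1][0] := 2)
  R2 -= 2*R0 → (0, 2, 3)  (L[2][0] := 2)

U[2][2] = 3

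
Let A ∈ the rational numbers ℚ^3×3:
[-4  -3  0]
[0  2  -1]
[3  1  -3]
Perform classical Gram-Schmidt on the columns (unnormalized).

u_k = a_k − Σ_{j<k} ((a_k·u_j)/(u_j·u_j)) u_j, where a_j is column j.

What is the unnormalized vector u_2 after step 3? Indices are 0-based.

u_2 = (-174/125, -29/25, -232/125)

Step 1: u_0 = a_0 = (-4, 0, 3).
Step 2: u_1 = a_1 − (3/5)·u_0 = (-3/5, 2, -4/5).
Step 3: u_2 = a_2 − (-9/25)·u_0 − (2/25)·u_1 = (-174/125, -29/25, -232/125).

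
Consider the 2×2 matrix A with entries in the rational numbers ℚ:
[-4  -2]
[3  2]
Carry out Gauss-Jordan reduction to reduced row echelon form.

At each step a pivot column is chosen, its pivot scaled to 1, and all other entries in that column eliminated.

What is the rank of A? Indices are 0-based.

[1] R0 /= -4  ⇒  (1, 1/2)
     R1 -= 3·R0  ⇒  (0, 1/2)
[2] R1 /= 1/2  ⇒  (0, 1)
     R0 -= 1/2·R1  ⇒  (1, 0)

rank = 2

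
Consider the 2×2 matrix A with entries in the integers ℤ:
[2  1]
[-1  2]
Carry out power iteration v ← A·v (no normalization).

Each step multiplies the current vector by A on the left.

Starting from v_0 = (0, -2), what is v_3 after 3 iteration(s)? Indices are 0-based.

v_3 = (-22, -4)

v_0 = (0, -2).
v_1 = A·v_0 = (-2, -4).
v_2 = A·v_1 = (-8, -6).
v_3 = A·v_2 = (-22, -4).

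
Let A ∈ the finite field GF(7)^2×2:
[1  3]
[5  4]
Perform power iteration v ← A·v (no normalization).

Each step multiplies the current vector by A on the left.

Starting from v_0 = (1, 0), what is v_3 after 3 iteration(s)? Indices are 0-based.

v_3 = (0, 5)

v_0 = (1, 0).
v_1 = A·v_0 = (1, 5).
v_2 = A·v_1 = (2, 4).
v_3 = A·v_2 = (0, 5).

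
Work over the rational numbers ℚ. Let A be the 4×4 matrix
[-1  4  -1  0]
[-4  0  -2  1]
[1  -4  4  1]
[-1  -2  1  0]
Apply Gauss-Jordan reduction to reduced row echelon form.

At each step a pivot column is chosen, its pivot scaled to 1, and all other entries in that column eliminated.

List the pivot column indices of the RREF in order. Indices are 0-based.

pivot columns: 0, 1, 2, 3

step 1: normalize row 0 (÷-1) = (1, -4, 1, 0)
  row 1: subtract -4×row0 = (0, -16, 2, 1)
  row 2: subtract 1×row0 = (0, 0, 3, 1)
  row 3: subtract -1×row0 = (0, -6, 2, 0)
step 2: normalize row 1 (÷-16) = (0, 1, -1/8, -1/16)
  row 0: subtract -4×row1 = (1, 0, 1/2, -1/4)
  row 3: subtract -6×row1 = (0, 0, 5/4, -3/8)
step 3: normalize row 2 (÷3) = (0, 0, 1, 1/3)
  row 0: subtract 1/2×row2 = (1, 0, 0, -5/12)
  row 1: subtract -1/8×row2 = (0, 1, 0, -1/48)
  row 3: subtract 5/4×row2 = (0, 0, 0, -19/24)
step 4: normalize row 3 (÷-19/24) = (0, 0, 0, 1)
  row 0: subtract -5/12×row3 = (1, 0, 0, 0)
  row 1: subtract -1/48×row3 = (0, 1, 0, 0)
  row 2: subtract 1/3×row3 = (0, 0, 1, 0)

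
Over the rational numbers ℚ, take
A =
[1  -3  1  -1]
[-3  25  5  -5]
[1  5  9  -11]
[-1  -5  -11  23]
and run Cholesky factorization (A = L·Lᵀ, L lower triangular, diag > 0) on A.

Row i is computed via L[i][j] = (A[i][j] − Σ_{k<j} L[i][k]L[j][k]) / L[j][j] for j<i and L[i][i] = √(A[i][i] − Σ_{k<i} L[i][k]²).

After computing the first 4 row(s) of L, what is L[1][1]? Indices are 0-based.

L[1][1] = 4

Step 1: L[0][0] = √(1) = 1.
  L[1][0] = (-3) / L[0][0] = -3.
Step 2: L[1][1] = √(16) = 4.
  L[2][0] = (1) / L[0][0] = 1.
  L[2][1] = (8) / L[1][1] = 2.
Step 3: L[2][2] = √(4) = 2.
  L[3][0] = (-1) / L[0][0] = -1.
  L[3][1] = (-8) / L[1][1] = -2.
  L[3][2] = (-6) / L[2][2] = -3.
Step 4: L[3][3] = √(9) = 3.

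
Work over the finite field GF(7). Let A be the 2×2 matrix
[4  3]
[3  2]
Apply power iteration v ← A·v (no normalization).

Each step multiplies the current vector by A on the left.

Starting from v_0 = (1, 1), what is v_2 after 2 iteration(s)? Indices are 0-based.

v_0 = (1, 1).
v_1 = A·v_0 = (0, 5).
v_2 = A·v_1 = (1, 3).

v_2 = (1, 3)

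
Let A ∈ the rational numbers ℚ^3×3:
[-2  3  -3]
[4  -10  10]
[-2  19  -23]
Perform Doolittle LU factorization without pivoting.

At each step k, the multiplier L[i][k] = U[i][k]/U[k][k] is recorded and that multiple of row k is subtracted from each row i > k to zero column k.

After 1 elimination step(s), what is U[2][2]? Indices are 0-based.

U[2][2] = -20

[col 0] pivot -2
  R1 -= -2*R0 → (0, -4, 4)  (L[1][0] := -2)
  R2 -= 1*R0 → (0, 16, -20)  (L[2][0] := 1)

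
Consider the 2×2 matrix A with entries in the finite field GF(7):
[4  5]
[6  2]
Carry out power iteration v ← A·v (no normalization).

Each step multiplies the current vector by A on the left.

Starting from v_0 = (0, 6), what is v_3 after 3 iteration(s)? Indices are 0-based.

v_0 = (0, 6).
v_1 = A·v_0 = (2, 5).
v_2 = A·v_1 = (5, 1).
v_3 = A·v_2 = (4, 4).

v_3 = (4, 4)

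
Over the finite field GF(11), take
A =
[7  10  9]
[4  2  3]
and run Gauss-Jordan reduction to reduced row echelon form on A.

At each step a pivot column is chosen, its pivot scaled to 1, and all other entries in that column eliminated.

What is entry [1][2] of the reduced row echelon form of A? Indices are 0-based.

M[1][2] = 1

pivot(0,0)=7: scale R0 → (1, 3, 6)
  clear (1,0): R1 −= (4)R0 → (0, 1, 1)
pivot(1,1)=1: scale R1 → (0, 1, 1)
  clear (0,1): R0 −= (3)R1 → (1, 0, 3)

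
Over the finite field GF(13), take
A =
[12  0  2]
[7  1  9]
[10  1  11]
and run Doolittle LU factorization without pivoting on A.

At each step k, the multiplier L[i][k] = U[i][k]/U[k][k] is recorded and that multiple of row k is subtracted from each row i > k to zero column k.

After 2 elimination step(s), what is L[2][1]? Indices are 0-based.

L[2][1] = 1

Step 1: pivot at (0,0) is 12.
  row1 ← row1 − (6)·row0  ⇒  L[1][0]=6, U row1=(0, 1, 10)
  row2 ← row2 − (3)·row0  ⇒  L[2][0]=3, U row2=(0, 1, 5)
Step 2: pivot at (1,1) is 1.
  row2 ← row2 − (1)·row1  ⇒  L[2][1]=1, U row2=(0, 0, 8)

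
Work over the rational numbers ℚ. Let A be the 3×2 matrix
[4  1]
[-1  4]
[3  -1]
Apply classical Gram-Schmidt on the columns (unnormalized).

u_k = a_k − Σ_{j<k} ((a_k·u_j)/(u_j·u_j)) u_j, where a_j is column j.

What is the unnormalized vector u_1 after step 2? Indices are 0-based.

Step 1: u_0 = a_0 = (4, -1, 3).
Step 2: u_1 = a_1 − (-3/26)·u_0 = (19/13, 101/26, -17/26).

u_1 = (19/13, 101/26, -17/26)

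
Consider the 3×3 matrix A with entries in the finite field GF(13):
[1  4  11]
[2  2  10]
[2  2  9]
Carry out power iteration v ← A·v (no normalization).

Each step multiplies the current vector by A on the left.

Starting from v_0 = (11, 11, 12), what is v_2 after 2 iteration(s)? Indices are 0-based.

v_2 = (6, 12, 3)

v_0 = (11, 11, 12).
v_1 = A·v_0 = (5, 8, 9).
v_2 = A·v_1 = (6, 12, 3).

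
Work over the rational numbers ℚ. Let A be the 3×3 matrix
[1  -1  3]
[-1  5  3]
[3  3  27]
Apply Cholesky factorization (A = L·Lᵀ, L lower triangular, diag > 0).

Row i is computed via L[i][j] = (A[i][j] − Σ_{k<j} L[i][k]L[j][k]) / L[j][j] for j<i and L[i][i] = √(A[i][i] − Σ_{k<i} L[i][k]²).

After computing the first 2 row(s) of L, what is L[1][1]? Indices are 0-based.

L[1][1] = 2

Step 1: L[0][0] = √(1) = 1.
  L[1][0] = (-1) / L[0][0] = -1.
Step 2: L[1][1] = √(4) = 2.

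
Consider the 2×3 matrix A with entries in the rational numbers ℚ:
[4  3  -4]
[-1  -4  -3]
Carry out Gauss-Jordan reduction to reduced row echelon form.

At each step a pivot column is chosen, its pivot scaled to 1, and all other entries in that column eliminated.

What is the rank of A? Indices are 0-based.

[1] R0 /= 4  ⇒  (1, 3/4, -1)
     R1 -= -1·R0  ⇒  (0, -13/4, -4)
[2] R1 /= -13/4  ⇒  (0, 1, 16/13)
     R0 -= 3/4·R1  ⇒  (1, 0, -25/13)

rank = 2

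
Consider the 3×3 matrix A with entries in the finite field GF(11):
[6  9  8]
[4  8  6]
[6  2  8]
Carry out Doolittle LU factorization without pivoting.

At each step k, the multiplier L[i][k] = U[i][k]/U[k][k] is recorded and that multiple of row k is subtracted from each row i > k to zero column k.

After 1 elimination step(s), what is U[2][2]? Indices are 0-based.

U[2][2] = 0

k=0: U[0][0]=6
  eliminate (1,0): mult=8, new row 1: (0, 2, 8); set L[1][0]=8
  eliminate (2,0): mult=1, new row 2: (0, 4, 0); set L[2][0]=1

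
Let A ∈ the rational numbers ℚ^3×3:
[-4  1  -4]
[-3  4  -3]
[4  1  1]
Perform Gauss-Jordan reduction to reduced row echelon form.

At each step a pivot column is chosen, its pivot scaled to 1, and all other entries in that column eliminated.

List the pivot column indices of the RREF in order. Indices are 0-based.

step 1: normalize row 0 (÷-4) = (1, -1/4, 1)
  row 1: subtract -3×row0 = (0, 13/4, 0)
  row 2: subtract 4×row0 = (0, 2, -3)
step 2: normalize row 1 (÷13/4) = (0, 1, 0)
  row 0: subtract -1/4×row1 = (1, 0, 1)
  row 2: subtract 2×row1 = (0, 0, -3)
step 3: normalize row 2 (÷-3) = (0, 0, 1)
  row 0: subtract 1×row2 = (1, 0, 0)

pivot columns: 0, 1, 2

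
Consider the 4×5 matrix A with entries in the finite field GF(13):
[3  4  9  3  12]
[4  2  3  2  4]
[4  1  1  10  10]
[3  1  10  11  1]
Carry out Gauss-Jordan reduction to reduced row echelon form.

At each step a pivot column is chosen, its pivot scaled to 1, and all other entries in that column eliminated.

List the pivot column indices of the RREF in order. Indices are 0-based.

pivot columns: 0, 1, 2, 3

[1] R0 /= 3  ⇒  (1, 10, 3, 1, 4)
     R1 -= 4·R0  ⇒  (0, 1, 4, 11, 1)
     R2 -= 4·R0  ⇒  (0, 0, 2, 6, 7)
     R3 -= 3·R0  ⇒  (0, 10, 1, 8, 2)
[2] R1 /= 1  ⇒  (0, 1, 4, 11, 1)
     R0 -= 10·R1  ⇒  (1, 0, 2, 8, 7)
     R3 -= 10·R1  ⇒  (0, 0, 0, 2, 5)
[3] R2 /= 2  ⇒  (0, 0, 1, 3, 10)
     R0 -= 2·R2  ⇒  (1, 0, 0, 2, 0)
     R1 -= 4·R2  ⇒  (0, 1, 0, 12, 0)
[4] R3 /= 2  ⇒  (0, 0, 0, 1, 9)
     R0 -= 2·R3  ⇒  (1, 0, 0, 0, 8)
     R1 -= 12·R3  ⇒  (0, 1, 0, 0, 9)
     R2 -= 3·R3  ⇒  (0, 0, 1, 0, 9)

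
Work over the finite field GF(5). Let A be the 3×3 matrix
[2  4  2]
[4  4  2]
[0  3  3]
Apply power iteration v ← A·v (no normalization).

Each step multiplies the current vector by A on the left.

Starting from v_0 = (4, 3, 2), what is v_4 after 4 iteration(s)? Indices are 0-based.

v_4 = (3, 3, 1)

v_0 = (4, 3, 2).
v_1 = A·v_0 = (4, 2, 0).
v_2 = A·v_1 = (1, 4, 1).
v_3 = A·v_2 = (0, 2, 0).
v_4 = A·v_3 = (3, 3, 1).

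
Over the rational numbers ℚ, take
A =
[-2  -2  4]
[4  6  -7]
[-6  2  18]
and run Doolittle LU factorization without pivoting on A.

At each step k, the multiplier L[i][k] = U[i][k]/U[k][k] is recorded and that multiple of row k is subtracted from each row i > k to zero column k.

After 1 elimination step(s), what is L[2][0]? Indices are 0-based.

k=0: U[0][0]=-2
  eliminate (1,0): mult=-2, new row 1: (0, 2, 1); set L[1][0]=-2
  eliminate (2,0): mult=3, new row 2: (0, 8, 6); set L[2][0]=3

L[2][0] = 3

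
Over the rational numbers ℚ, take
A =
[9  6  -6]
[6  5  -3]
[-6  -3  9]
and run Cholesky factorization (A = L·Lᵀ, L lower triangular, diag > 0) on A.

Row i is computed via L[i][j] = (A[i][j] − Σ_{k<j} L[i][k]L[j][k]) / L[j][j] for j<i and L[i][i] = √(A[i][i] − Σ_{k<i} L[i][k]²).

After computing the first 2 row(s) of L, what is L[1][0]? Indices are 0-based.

L[1][0] = 2

Step 1: L[0][0] = √(9) = 3.
  L[1][0] = (6) / L[0][0] = 2.
Step 2: L[1][1] = √(1) = 1.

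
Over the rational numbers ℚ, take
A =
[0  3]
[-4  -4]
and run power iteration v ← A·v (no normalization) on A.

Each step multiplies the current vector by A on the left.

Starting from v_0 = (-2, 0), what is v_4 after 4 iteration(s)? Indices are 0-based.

v_4 = (96, 256)

v_0 = (-2, 0).
v_1 = A·v_0 = (0, 8).
v_2 = A·v_1 = (24, -32).
v_3 = A·v_2 = (-96, 32).
v_4 = A·v_3 = (96, 256).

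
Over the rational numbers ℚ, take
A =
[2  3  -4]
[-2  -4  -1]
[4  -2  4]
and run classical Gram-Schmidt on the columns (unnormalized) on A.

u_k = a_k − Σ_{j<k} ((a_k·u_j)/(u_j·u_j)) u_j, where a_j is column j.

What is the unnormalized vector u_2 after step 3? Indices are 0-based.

u_2 = (-104/33, -416/165, 52/165)

Step 1: u_0 = a_0 = (2, -2, 4).
Step 2: u_1 = a_1 − (1/4)·u_0 = (5/2, -7/2, -3).
Step 3: u_2 = a_2 − (5/12)·u_0 − (-37/55)·u_1 = (-104/33, -416/165, 52/165).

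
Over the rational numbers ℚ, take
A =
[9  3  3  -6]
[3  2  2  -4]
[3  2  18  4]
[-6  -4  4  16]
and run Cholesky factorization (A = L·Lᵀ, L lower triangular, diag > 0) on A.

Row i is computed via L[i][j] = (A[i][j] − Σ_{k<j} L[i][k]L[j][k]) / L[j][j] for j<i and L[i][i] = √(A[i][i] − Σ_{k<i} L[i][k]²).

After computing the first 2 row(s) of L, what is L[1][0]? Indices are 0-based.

Step 1: L[0][0] = √(9) = 3.
  L[1][0] = (3) / L[0][0] = 1.
Step 2: L[1][1] = √(1) = 1.

L[1][0] = 1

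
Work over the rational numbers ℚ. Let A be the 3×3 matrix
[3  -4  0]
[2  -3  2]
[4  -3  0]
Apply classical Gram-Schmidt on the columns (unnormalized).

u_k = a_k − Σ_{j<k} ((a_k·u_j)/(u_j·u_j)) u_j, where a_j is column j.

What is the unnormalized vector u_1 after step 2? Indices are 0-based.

Step 1: u_0 = a_0 = (3, 2, 4).
Step 2: u_1 = a_1 − (-30/29)·u_0 = (-26/29, -27/29, 33/29).

u_1 = (-26/29, -27/29, 33/29)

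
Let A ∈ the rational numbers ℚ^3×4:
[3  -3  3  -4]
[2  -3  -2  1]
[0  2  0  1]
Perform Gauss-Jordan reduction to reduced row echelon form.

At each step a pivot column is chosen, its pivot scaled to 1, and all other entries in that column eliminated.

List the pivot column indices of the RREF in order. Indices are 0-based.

step 1: normalize row 0 (÷3) = (1, -1, 1, -4/3)
  row 1: subtract 2×row0 = (0, -1, -4, 11/3)
step 2: normalize row 1 (÷-1) = (0, 1, 4, -11/3)
  row 0: subtract -1×row1 = (1, 0, 5, -5)
  row 2: subtract 2×row1 = (0, 0, -8, 25/3)
step 3: normalize row 2 (÷-8) = (0, 0, 1, -25/24)
  row 0: subtract 5×row2 = (1, 0, 0, 5/24)
  row 1: subtract 4×row2 = (0, 1, 0, 1/2)

pivot columns: 0, 1, 2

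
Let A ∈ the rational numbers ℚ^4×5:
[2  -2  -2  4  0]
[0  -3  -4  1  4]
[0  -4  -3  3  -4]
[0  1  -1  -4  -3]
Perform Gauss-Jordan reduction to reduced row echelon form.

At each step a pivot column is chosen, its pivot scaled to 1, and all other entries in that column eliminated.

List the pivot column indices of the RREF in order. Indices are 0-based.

pivot columns: 0, 1, 2, 3

[1] R0 /= 2  ⇒  (1, -1, -1, 2, 0)
[2] R1 /= -3  ⇒  (0, 1, 4/3, -1/3, -4/3)
     R0 -= -1·R1  ⇒  (1, 0, 1/3, 5/3, -4/3)
     R2 -= -4·R1  ⇒  (0, 0, 7/3, 5/3, -28/3)
     R3 -= 1·R1  ⇒  (0, 0, -7/3, -11/3, -5/3)
[3] R2 /= 7/3  ⇒  (0, 0, 1, 5/7, -4)
     R0 -= 1/3·R2  ⇒  (1, 0, 0, 10/7, 0)
     R1 -= 4/3·R2  ⇒  (0, 1, 0, -9/7, 4)
     R3 -= -7/3·R2  ⇒  (0, 0, 0, -2, -11)
[4] R3 /= -2  ⇒  (0, 0, 0, 1, 11/2)
     R0 -= 10/7·R3  ⇒  (1, 0, 0, 0, -55/7)
     R1 -= -9/7·R3  ⇒  (0, 1, 0, 0, 155/14)
     R2 -= 5/7·R3  ⇒  (0, 0, 1, 0, -111/14)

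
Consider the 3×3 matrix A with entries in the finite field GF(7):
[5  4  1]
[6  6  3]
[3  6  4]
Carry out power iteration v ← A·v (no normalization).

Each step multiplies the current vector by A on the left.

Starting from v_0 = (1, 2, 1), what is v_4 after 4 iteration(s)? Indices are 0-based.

v_0 = (1, 2, 1).
v_1 = A·v_0 = (0, 0, 5).
v_2 = A·v_1 = (5, 1, 6).
v_3 = A·v_2 = (0, 5, 3).
v_4 = A·v_3 = (2, 4, 0).

v_4 = (2, 4, 0)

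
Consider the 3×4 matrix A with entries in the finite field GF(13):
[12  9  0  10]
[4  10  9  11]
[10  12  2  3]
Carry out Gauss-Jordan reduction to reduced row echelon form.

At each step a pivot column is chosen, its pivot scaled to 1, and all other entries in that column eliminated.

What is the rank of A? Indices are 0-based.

pivot(0,0)=12: scale R0 → (1, 4, 0, 3)
  clear (1,0): R1 −= (4)R0 → (0, 7, 9, 12)
  clear (2,0): R2 −= (10)R0 → (0, 11, 2, 12)
pivot(1,1)=7: scale R1 → (0, 1, 5, 11)
  clear (0,1): R0 −= (4)R1 → (1, 0, 6, 11)
  clear (2,1): R2 −= (11)R1 → (0, 0, 12, 8)
pivot(2,2)=12: scale R2 → (0, 0, 1, 5)
  clear (0,2): R0 −= (6)R2 → (1, 0, 0, 7)
  clear (1,2): R1 −= (5)R2 → (0, 1, 0, 12)

rank = 3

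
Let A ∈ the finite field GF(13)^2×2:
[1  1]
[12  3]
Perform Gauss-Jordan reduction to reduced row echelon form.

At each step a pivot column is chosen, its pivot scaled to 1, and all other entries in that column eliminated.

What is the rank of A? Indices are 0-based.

rank = 2

step 1: normalize row 0 (÷1) = (1, 1)
  row 1: subtract 12×row0 = (0, 4)
step 2: normalize row 1 (÷4) = (0, 1)
  row 0: subtract 1×row1 = (1, 0)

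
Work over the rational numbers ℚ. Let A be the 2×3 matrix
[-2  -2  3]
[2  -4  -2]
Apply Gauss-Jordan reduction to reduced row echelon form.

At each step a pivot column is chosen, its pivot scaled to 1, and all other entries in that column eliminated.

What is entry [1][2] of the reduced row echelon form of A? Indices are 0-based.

step 1: normalize row 0 (÷-2) = (1, 1, -3/2)
  row 1: subtract 2×row0 = (0, -6, 1)
step 2: normalize row 1 (÷-6) = (0, 1, -1/6)
  row 0: subtract 1×row1 = (1, 0, -4/3)

M[1][2] = -1/6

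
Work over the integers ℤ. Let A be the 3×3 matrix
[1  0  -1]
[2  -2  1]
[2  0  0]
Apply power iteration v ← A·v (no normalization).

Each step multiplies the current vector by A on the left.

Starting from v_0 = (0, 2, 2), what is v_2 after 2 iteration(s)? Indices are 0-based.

v_2 = (-2, 0, -4)

v_0 = (0, 2, 2).
v_1 = A·v_0 = (-2, -2, 0).
v_2 = A·v_1 = (-2, 0, -4).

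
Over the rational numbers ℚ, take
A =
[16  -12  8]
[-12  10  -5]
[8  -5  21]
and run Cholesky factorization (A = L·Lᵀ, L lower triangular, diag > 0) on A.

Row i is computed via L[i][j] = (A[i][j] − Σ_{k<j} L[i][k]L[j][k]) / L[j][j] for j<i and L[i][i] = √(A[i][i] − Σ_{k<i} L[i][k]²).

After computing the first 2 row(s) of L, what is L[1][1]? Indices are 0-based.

L[1][1] = 1

Step 1: L[0][0] = √(16) = 4.
  L[1][0] = (-12) / L[0][0] = -3.
Step 2: L[1][1] = √(1) = 1.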